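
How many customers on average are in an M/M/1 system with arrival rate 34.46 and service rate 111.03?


ρ = λ/μ = 34.46/111.03 = 0.3104
L = ρ/(1−ρ) = 0.3104/(1 − 0.3104) = 0.3104/0.6896 = 0.4500

Final: 0.4500


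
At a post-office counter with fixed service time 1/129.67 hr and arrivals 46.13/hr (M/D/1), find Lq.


ρ = 46.13/129.67 = 0.3557
M/D/1: Lq = ρ²/(2(1−ρ)) = 0.1266/(2·0.6443) = 0.09822

Final: 0.09822


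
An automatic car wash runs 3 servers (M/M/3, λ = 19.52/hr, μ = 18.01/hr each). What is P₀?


a = λ/μ = 19.52/18.01 = 1.0838; ρ = a/c = 0.3613
Σ_{k=0}^{2} a^k/k! (terms k=0..2) = 1.00000 + 1.08384 + 0.58736 = 2.67120
Tail: a^3/(3!(1−ρ)) = 1.27320/(6·0.6387) = 0.33223
P₀ = 1/(2.67120 + 0.33223) = 1/3.00343 = 0.332953

Final: 0.332953


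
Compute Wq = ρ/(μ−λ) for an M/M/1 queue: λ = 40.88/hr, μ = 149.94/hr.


ρ = 40.88/149.94 = 0.2726
Wq = ρ/(μ−λ) = 0.2726/(149.94 − 40.88) = 0.2726/109.06 = 0.002500 hr

Final: 0.002500 hr


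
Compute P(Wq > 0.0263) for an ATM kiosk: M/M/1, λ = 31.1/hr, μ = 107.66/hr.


ρ = 31.1/107.66 = 0.2889
P(Wq > t) = ρ·e^{−(μ−λ)t} = 0.2889·e^{−2.0135}
= 0.2889·0.133517 = 0.038569

Final: 0.038569


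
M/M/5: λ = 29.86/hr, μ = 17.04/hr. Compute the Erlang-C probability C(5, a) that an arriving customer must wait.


a = λ/μ = 1.7523; ρ = a/5 = 0.3505
P₀ = 0.172729 (from M/M/c formula)
C(c,a) = [a^c/(c!(1−ρ))]·P₀ = [16.52346/(120·0.6495)]·0.172729
= 0.21199·0.172729 = 0.036617

Final: 0.036617


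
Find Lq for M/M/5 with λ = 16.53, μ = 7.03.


a = λ/μ = 2.3514; ρ = a/5 = 0.4703
P₀ = 0.093573
Lq = P₀·a^c·ρ / (c!·(1−ρ)²) = 0.093573·71.87662·0.4703/(120·0.28061)
= 0.09393

Final: 0.09393


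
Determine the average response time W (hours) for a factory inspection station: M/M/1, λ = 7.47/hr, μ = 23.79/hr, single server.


W = 1/(μ−λ) = 1/(23.79 − 7.47) = 1/16.32 = 0.06127 hr

Final: 0.06127 hr


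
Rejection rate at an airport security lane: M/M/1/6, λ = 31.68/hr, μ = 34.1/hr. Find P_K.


ρ = λ/μ = 31.68/34.1 = 0.9290
P_K = (1−ρ)ρ^K/(1−ρ^(K+1)) = (0.07097·0.642961)/(1 − 0.597332)
= 0.045630/0.402668 = 0.113318

Final: 0.113318


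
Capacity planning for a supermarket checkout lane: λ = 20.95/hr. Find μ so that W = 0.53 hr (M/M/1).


W = 1/(μ−λ) ⇒ μ − λ = 1/W = 1/0.53 = 1.8868
μ = λ + 1/W = 20.95 + 1.8868 = 22.8368 per hr

Final: 22.8368 /hr


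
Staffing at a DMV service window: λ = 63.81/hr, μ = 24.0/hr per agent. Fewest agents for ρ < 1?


Stability requires cμ > λ ⇔ c > λ/μ.
λ/μ = 63.81/24.0 = 2.6587
Minimum integer c = ⌊2.6587⌋ + 1 = 3
Check: 3·24.0 = 72.00 > 63.81, while 2·24.0 = 48.00 ≤ 63.81

Final: 3 servers


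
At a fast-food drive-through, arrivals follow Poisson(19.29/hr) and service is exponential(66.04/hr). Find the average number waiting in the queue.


ρ = 19.29/66.04 = 0.2921
Lq = ρ²/(1−ρ) = 0.08532/0.7079 = 0.1205

Final: 0.1205


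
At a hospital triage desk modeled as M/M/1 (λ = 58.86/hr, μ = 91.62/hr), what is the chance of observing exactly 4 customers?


ρ = 58.86/91.62 = 0.6424
P_n = (1−ρ)·ρ^n = (1 − 0.6424)·0.6424^4 = 0.3576·0.170341 = 0.060908

Final: 0.060908


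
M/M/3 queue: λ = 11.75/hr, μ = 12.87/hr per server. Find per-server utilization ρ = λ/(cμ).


ρ = λ/(cμ) = 11.75/(3·12.87) = 11.75/38.61 = 0.3043

Final: 0.3043


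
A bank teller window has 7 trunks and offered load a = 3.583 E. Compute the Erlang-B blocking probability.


B(c,a) = (a^c/c!) / Σ_{k=0}^{c} a^k/k!
a^7/7! = 1.504171
Σ terms (k=0..7): 1.00000 + 3.58300 + 6.41894 + 7.66636 + 6.86714 + 4.92099 + 2.93865 + 1.50417 = 34.899263
B = 1.504171/34.899263 = 0.043100

Final: 0.043100


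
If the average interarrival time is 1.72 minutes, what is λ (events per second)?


λ = 1/(interarrival time) in consistent units.
1 second = 0.0166667 min, so λ = 0.0166667/1.72 = 0.009690 per second

Final: 0.009690 /sec


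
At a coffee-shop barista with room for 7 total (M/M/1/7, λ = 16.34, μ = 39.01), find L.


ρ = 16.34/39.01 = 0.4189
L = ρ[1 − (K+1)ρ^K + Kρ^(K+1)] / [(1−ρ)(1−ρ^(K+1))]
Numerator: 0.4189·(1 − 8·0.002262 + 7·0.0009476) = 0.414065
Denominator: (0.5811)·(0.999052) = 0.580582
L = 0.414065/0.580582 = 0.7132

Final: 0.7132


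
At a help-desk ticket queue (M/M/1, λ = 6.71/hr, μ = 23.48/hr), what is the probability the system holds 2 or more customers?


ρ = 6.71/23.48 = 0.2858
P(N ≥ n) = ρ^n = 0.2858^2 = 0.081667

Final: 0.081667


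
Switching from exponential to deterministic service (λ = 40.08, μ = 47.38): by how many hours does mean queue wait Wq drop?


ρ = 40.08/47.38 = 0.8459
Wq(M/M/1) = ρ/(μ−λ) = 0.8459/7.30 = 0.11588 hr
Wq(M/D/1) = ρ/(2(μ−λ)) = 0.05794 hr
Savings = 0.11588 − 0.05794 = 0.05794 hr

Final: 0.05794 hr


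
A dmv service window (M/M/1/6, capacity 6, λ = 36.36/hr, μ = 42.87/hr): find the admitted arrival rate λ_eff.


ρ = 0.8481; P_K = (1−ρ)ρ^6/(1−ρ^7) = 0.082606
λ_eff = λ(1 − P_K) = 36.36·(1 − 0.082606) = 36.36·0.917394 = 33.3564 /hr

Final: 33.3564 /hr


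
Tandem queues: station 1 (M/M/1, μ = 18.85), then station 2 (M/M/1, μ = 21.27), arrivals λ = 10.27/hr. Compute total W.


Each node sees arrival rate λ = 10.27/hr (tandem ⇒ throughput preserved).
W₁ = 1/(μ₁−λ) = 1/(18.85−10.27) = 0.11655 hr
W₂ = 1/(μ₂−λ) = 1/(21.27−10.27) = 0.09091 hr
W_total = W₁ + W₂ = 0.11655 + 0.09091 = 0.20746 hr

Final: 0.20746 hr


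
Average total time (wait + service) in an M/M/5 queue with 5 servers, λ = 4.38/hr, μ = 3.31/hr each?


a = 1.3233; ρ = 0.2647; P₀ = 0.266050
Lq = P₀·a^c·ρ/(c!(1−ρ)²) = 0.004403
Wq = Lq/λ = 0.004403/4.38 = 0.001005 hr
W = Wq + 1/μ = 0.001005 + 0.30211 = 0.30312 hr

Final: 0.30312 hr


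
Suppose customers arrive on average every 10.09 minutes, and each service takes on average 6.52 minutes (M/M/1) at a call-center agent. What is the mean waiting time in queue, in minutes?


λ = 60/10.09 = 5.9465 /hr
μ = 60/6.52 = 9.2025 /hr
ρ = λ/μ = 5.9465/9.2025 = 0.6462
Wq = ρ/(μ−λ) = 0.6462/(9.2025−5.9465) = 0.19846 hr
In minutes: 0.19846·60 = 11.908 min

Final: 11.908 min


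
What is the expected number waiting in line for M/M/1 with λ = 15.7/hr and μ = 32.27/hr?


ρ = 15.7/32.27 = 0.4865
Lq = ρ²/(1−ρ) = 0.2367/0.5135 = 0.4610

Final: 0.4610


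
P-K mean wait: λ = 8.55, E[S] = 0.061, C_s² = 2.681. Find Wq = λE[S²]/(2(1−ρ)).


ρ = λ·E[S] = 8.55·0.061 = 0.5216
E[S²] = E[S]²(1+C_s²) = 0.061²·(1+2.681) = 0.013697
Wq = λ·E[S²]/(2(1−ρ)) = 8.55·0.013697/(2·0.4784) = 0.12238 hr

Final: 0.12238 hr


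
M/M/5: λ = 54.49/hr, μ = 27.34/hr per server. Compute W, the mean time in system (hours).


a = 1.9931; ρ = 0.3986; P₀ = 0.135284
Lq = P₀·a^c·ρ/(c!(1−ρ)²) = 0.03907
Wq = Lq/λ = 0.03907/54.49 = 0.0007171 hr
W = Wq + 1/μ = 0.0007171 + 0.03658 = 0.03729 hr

Final: 0.03729 hr


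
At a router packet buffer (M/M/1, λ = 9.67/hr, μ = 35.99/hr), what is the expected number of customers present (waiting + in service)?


ρ = λ/μ = 9.67/35.99 = 0.2687
L = ρ/(1−ρ) = 0.2687/(1 − 0.2687) = 0.2687/0.7313 = 0.3674

Final: 0.3674


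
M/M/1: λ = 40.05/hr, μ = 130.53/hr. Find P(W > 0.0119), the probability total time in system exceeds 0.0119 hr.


W ~ Exponential(μ−λ) for M/M/1.
μ − λ = 130.53 − 40.05 = 90.4800
P(W > t) = e^{−(μ−λ)t} = e^{−1.0767} = 0.340714

Final: 0.340714


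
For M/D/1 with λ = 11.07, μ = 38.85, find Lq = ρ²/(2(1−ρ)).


ρ = 11.07/38.85 = 0.2849
M/D/1: Lq = ρ²/(2(1−ρ)) = 0.08119/(2·0.7151) = 0.05677

Final: 0.05677


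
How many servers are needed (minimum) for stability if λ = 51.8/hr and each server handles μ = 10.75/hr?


Stability requires cμ > λ ⇔ c > λ/μ.
λ/μ = 51.8/10.75 = 4.8186
Minimum integer c = ⌊4.8186⌋ + 1 = 5
Check: 5·10.75 = 53.75 > 51.8, while 4·10.75 = 43.00 ≤ 51.8

Final: 5 servers


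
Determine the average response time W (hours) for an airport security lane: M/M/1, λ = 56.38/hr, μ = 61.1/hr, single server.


W = 1/(μ−λ) = 1/(61.1 − 56.38) = 1/4.72 = 0.2119 hr

Final: 0.2119 hr


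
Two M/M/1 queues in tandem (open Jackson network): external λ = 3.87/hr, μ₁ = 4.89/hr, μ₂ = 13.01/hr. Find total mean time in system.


Each node sees arrival rate λ = 3.87/hr (tandem ⇒ throughput preserved).
W₁ = 1/(μ₁−λ) = 1/(4.89−3.87) = 0.98039 hr
W₂ = 1/(μ₂−λ) = 1/(13.01−3.87) = 0.10941 hr
W_total = W₁ + W₂ = 0.98039 + 0.10941 = 1.08980 hr

Final: 1.08980 hr


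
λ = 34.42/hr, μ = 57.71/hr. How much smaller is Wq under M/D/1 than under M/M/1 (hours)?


ρ = 34.42/57.71 = 0.5964
Wq(M/M/1) = ρ/(μ−λ) = 0.5964/23.29 = 0.02561 hr
Wq(M/D/1) = ρ/(2(μ−λ)) = 0.01280 hr
Savings = 0.02561 − 0.01280 = 0.01280 hr

Final: 0.01280 hr


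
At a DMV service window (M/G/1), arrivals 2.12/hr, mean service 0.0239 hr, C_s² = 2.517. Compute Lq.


ρ = λ·E[S] = 2.12·0.0239 = 0.05067
Lq = ρ²(1+C_s²)/(2(1−ρ)) = 0.002567·(1+2.517)/(2·0.9493)
= 0.002567·3.5170/1.8987 = 0.004755

Final: 0.004755


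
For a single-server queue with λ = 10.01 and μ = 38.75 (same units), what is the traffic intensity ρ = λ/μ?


ρ = λ/μ = 10.01/38.75 = 0.2583

Final: 0.2583


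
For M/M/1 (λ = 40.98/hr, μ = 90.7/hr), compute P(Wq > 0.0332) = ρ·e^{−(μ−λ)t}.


ρ = 40.98/90.7 = 0.4518
P(Wq > t) = ρ·e^{−(μ−λ)t} = 0.4518·e^{−1.6507}
= 0.4518·0.191915 = 0.086711

Final: 0.086711


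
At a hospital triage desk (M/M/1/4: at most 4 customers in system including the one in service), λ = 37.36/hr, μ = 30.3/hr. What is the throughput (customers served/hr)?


ρ = 1.2330; P_K = (1−ρ)ρ^4/(1−ρ^5) = 0.291128
λ_eff = λ(1 − P_K) = 37.36·(1 − 0.291128) = 37.36·0.708872 = 26.4835 /hr

Final: 26.4835 /hr


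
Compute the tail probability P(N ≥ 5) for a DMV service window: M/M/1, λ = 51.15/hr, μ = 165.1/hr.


ρ = 51.15/165.1 = 0.3098
P(N ≥ n) = ρ^n = 0.3098^5 = 0.002854

Final: 0.002854


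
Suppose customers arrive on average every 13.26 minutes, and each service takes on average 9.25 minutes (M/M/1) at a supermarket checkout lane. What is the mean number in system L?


λ = 60/13.26 = 4.5249 /hr
μ = 60/9.25 = 6.4865 /hr
ρ = λ/μ = 4.5249/6.4865 = 0.6976
L = ρ/(1−ρ) = 0.6976/0.3024 = 2.3067

Final: 2.3067


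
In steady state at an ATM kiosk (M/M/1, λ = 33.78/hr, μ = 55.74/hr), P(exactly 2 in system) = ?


ρ = 33.78/55.74 = 0.6060
P_n = (1−ρ)·ρ^n = (1 − 0.6060)·0.6060^2 = 0.3940·0.367270 = 0.144694

Final: 0.144694


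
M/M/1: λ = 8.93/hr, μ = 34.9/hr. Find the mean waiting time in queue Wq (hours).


ρ = 8.93/34.9 = 0.2559
Wq = ρ/(μ−λ) = 0.2559/(34.9 − 8.93) = 0.2559/25.97 = 0.009853 hr

Final: 0.009853 hr


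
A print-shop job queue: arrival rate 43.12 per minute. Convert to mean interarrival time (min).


Mean interarrival time = 1/λ = 1/43.12 minute = 0.02319 minute
In minutes: 0.02319 × 1 = 0.02319 min

Final: 0.02319 min


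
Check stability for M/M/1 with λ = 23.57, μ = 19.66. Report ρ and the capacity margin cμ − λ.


Total capacity cμ = 1·19.66 = 19.66/hr
ρ = λ/(cμ) = 23.57/19.66 = 1.1989
Stable ⇔ ρ < 1: NO
Spare capacity = cμ − λ = 19.66 − 23.57 = -3.91/hr

Final: ρ = 1.1989; unstable; margin = -3.91/hr


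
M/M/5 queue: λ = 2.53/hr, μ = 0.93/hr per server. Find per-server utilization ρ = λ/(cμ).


ρ = λ/(cμ) = 2.53/(5·0.93) = 2.53/4.65 = 0.5441

Final: 0.5441


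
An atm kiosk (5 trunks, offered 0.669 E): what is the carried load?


B(5,0.669) = 0.0005721 (Erlang-B)
Carried load = a(1 − B) = 0.669·(1 − 0.0005721) = 0.669·0.999428 = 0.6686 E

Final: 0.6686 Erlangs


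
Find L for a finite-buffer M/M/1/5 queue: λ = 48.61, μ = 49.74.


ρ = 48.61/49.74 = 0.9773
L = ρ[1 − (K+1)ρ^K + Kρ^(K+1)] / [(1−ρ)(1−ρ^(K+1))]
Numerator: 0.9773·(1 − 6·0.891455 + 5·0.871202) = 0.007119
Denominator: (0.02272)·(0.128798) = 0.002926
L = 0.007119/0.002926 = 2.4330

Final: 2.4330


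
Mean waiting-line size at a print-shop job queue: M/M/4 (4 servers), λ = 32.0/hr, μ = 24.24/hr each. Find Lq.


a = λ/μ = 1.3201; ρ = a/4 = 0.3300
P₀ = 0.265686
Lq = P₀·a^c·ρ / (c!·(1−ρ)²) = 0.265686·3.03717·0.3300/(24·0.44886)
= 0.02472

Final: 0.02472


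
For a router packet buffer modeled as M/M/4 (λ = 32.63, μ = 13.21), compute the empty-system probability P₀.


a = λ/μ = 32.63/13.21 = 2.4701; ρ = a/c = 0.6175
Σ_{k=0}^{3} a^k/k! (terms k=0..3) = 1.00000 + 2.47010 + 3.05069 + 2.51184 = 9.03263
Tail: a^4/(4!(1−ρ)) = 37.22691/(24·0.3825) = 4.05548
P₀ = 1/(9.03263 + 4.05548) = 1/13.08811 = 0.076405

Final: 0.076405


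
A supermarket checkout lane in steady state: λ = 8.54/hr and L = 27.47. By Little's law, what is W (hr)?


W = L/λ = 27.47/8.54 = 3.2166 hr

Final: 3.2166 hr


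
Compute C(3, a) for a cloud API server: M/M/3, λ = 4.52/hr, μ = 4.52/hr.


a = λ/μ = 1.0000; ρ = a/3 = 0.3333
P₀ = 0.363636 (from M/M/c formula)
C(c,a) = [a^c/(c!(1−ρ))]·P₀ = [1.00000/(6·0.6667)]·0.363636
= 0.25000·0.363636 = 0.090909

Final: 0.090909


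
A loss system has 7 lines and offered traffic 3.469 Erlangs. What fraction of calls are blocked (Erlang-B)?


B(c,a) = (a^c/c!) / Σ_{k=0}^{c} a^k/k!
a^7/7! = 1.199498
Σ terms (k=0..7): 1.00000 + 3.46900 + 6.01698 + 6.95764 + 6.03401 + 4.18640 + 2.42043 + 1.19950 = 31.283953
B = 1.199498/31.283953 = 0.038342

Final: 0.038342


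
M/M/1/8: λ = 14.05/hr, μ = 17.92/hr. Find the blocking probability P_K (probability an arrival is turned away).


ρ = λ/μ = 14.05/17.92 = 0.7840
P_K = (1−ρ)ρ^K/(1−ρ^(K+1)) = (0.2160·0.142793)/(1 − 0.111955)
= 0.030838/0.888045 = 0.034725

Final: 0.034725


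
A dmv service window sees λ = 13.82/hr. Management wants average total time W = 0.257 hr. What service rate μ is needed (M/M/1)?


W = 1/(μ−λ) ⇒ μ − λ = 1/W = 1/0.257 = 3.8911
μ = λ + 1/W = 13.82 + 3.8911 = 17.7111 per hr

Final: 17.7111 /hr


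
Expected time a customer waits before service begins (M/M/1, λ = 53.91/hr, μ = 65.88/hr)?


ρ = 53.91/65.88 = 0.8183
Wq = ρ/(μ−λ) = 0.8183/(65.88 − 53.91) = 0.8183/11.97 = 0.06836 hr

Final: 0.06836 hr


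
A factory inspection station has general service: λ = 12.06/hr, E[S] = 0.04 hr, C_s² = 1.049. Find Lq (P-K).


ρ = λ·E[S] = 12.06·0.04 = 0.4824
Lq = ρ²(1+C_s²)/(2(1−ρ)) = 0.2327·(1+1.049)/(2·0.5176)
= 0.2327·2.0490/1.0352 = 0.46061

Final: 0.46061


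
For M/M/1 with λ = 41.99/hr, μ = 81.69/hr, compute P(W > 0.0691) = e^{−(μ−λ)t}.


W ~ Exponential(μ−λ) for M/M/1.
μ − λ = 81.69 − 41.99 = 39.7000
P(W > t) = e^{−(μ−λ)t} = e^{−2.7433} = 0.064360

Final: 0.064360


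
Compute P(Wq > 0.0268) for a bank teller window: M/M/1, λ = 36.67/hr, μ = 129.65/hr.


ρ = 36.67/129.65 = 0.2828
P(Wq > t) = ρ·e^{−(μ−λ)t} = 0.2828·e^{−2.4919}
= 0.2828·0.082756 = 0.023406

Final: 0.023406


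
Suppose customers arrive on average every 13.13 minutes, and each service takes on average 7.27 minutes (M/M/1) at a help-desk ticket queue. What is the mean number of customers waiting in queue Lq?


λ = 60/13.13 = 4.5697 /hr
μ = 60/7.27 = 8.2531 /hr
ρ = λ/μ = 4.5697/8.2531 = 0.5537
Lq = ρ²/(1−ρ) = 0.3066/0.4463 = 0.6869

Final: 0.6869


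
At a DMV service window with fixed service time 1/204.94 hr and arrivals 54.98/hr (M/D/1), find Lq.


ρ = 54.98/204.94 = 0.2683
M/D/1: Lq = ρ²/(2(1−ρ)) = 0.07197/(2·0.7317) = 0.04918

Final: 0.04918


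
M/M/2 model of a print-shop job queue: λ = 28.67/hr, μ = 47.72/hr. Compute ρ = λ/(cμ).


ρ = λ/(cμ) = 28.67/(2·47.72) = 28.67/95.44 = 0.3004

Final: 0.3004


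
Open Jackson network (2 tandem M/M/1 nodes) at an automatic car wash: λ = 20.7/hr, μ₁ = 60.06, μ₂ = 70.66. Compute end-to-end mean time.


Each node sees arrival rate λ = 20.7/hr (tandem ⇒ throughput preserved).
W₁ = 1/(μ₁−λ) = 1/(60.06−20.7) = 0.02541 hr
W₂ = 1/(μ₂−λ) = 1/(70.66−20.7) = 0.02002 hr
W_total = W₁ + W₂ = 0.02541 + 0.02002 = 0.04542 hr

Final: 0.04542 hr


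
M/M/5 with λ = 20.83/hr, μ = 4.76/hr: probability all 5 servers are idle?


a = λ/μ = 20.83/4.76 = 4.3761; ρ = a/c = 0.8752
Σ_{k=0}^{4} a^k/k! (terms k=0..4) = 1.00000 + 4.37605 + 9.57491 + 13.96676 + 15.27981 = 44.19753
Tail: a^5/(5!(1−ρ)) = 1604.76553/(120·0.1248) = 107.16448
P₀ = 1/(44.19753 + 107.16448) = 1/151.36201 = 0.006607

Final: 0.006607


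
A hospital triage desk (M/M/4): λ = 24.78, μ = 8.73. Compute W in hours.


a = 2.8385; ρ = 0.7096; P₀ = 0.047634
Lq = P₀·a^c·ρ/(c!(1−ρ)²) = 1.08431
Wq = Lq/λ = 1.08431/24.78 = 0.04376 hr
W = Wq + 1/μ = 0.04376 + 0.11455 = 0.15831 hr

Final: 0.15831 hr


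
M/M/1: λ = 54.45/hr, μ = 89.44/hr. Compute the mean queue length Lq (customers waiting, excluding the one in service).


ρ = 54.45/89.44 = 0.6088
Lq = ρ²/(1−ρ) = 0.3706/0.3912 = 0.9474

Final: 0.9474


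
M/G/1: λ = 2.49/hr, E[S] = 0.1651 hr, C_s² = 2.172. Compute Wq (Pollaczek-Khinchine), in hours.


ρ = λ·E[S] = 2.49·0.1651 = 0.4111
E[S²] = E[S]²(1+C_s²) = 0.1651²·(1+2.172) = 0.086462
Wq = λ·E[S²]/(2(1−ρ)) = 2.49·0.086462/(2·0.5889) = 0.18279 hr

Final: 0.18279 hr


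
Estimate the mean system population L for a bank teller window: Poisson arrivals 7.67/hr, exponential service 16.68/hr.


ρ = λ/μ = 7.67/16.68 = 0.4598
L = ρ/(1−ρ) = 0.4598/(1 − 0.4598) = 0.4598/0.5402 = 0.8513

Final: 0.8513


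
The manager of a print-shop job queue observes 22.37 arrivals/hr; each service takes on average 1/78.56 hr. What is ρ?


ρ = λ/μ = 22.37/78.56 = 0.2848

Final: 0.2848


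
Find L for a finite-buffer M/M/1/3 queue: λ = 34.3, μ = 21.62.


ρ = 34.3/21.62 = 1.5865
L = ρ[1 − (K+1)ρ^K + Kρ^(K+1)] / [(1−ρ)(1−ρ^(K+1))]
Numerator: 1.5865·(1 − 4·3.993147 + 3·6.335104) = 6.397891
Denominator: (-0.5865)·(-5.335104) = 3.129006
L = 6.397891/3.129006 = 2.0447

Final: 2.0447


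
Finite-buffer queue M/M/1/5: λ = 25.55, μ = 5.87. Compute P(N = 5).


ρ = λ/μ = 25.55/5.87 = 4.3526
P_K = (1−ρ)ρ^K/(1−ρ^(K+1)) = (-3.3526·1562.298501)/(1 − 6800.123800)
= -5237.825299/-6799.123800 = 0.770368

Final: 0.770368


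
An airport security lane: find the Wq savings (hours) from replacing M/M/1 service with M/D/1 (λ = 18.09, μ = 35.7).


ρ = 18.09/35.7 = 0.5067
Wq(M/M/1) = ρ/(μ−λ) = 0.5067/17.61 = 0.02877 hr
Wq(M/D/1) = ρ/(2(μ−λ)) = 0.01439 hr
Savings = 0.02877 − 0.01439 = 0.01439 hr

Final: 0.01439 hr


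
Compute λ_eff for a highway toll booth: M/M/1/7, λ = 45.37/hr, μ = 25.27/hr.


ρ = 1.7954; P_K = (1−ρ)ρ^7/(1−ρ^8) = 0.447166
λ_eff = λ(1 − P_K) = 45.37·(1 − 0.447166) = 45.37·0.552834 = 25.0821 /hr

Final: 25.0821 /hr


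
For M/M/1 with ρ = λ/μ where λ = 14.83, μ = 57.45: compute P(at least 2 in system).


ρ = 14.83/57.45 = 0.2581
P(N ≥ n) = ρ^n = 0.2581^2 = 0.066635

Final: 0.066635


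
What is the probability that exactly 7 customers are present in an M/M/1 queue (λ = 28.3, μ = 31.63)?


ρ = 28.3/31.63 = 0.8947
P_n = (1−ρ)·ρ^n = (1 − 0.8947)·0.8947^7 = 0.1053·0.458998 = 0.048323

Final: 0.048323


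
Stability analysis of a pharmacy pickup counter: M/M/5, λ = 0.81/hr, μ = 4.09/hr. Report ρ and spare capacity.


Total capacity cμ = 5·4.09 = 20.45/hr
ρ = λ/(cμ) = 0.81/20.45 = 0.03961
Stable ⇔ ρ < 1: YES
Spare capacity = cμ − λ = 20.45 − 0.81 = 19.64/hr

Final: ρ = 0.03961; stable; margin = 19.64/hr


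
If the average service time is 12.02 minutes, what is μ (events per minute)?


μ = 1/(service time) in consistent units.
1 minute = 1 min, so μ = 1/12.02 = 0.08319 per minute

Final: 0.08319 /min


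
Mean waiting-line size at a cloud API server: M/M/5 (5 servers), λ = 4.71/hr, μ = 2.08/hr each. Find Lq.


a = λ/μ = 2.2644; ρ = a/5 = 0.4529
P₀ = 0.102399
Lq = P₀·a^c·ρ / (c!·(1−ρ)²) = 0.102399·59.53713·0.4529/(120·0.29934)
= 0.07687

Final: 0.07687


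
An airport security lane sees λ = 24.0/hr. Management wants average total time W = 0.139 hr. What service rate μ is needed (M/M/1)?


W = 1/(μ−λ) ⇒ μ − λ = 1/W = 1/0.139 = 7.1942
μ = λ + 1/W = 24.0 + 7.1942 = 31.1942 per hr

Final: 31.1942 /hr


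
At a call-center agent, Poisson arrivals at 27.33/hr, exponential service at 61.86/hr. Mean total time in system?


W = 1/(μ−λ) = 1/(61.86 − 27.33) = 1/34.53 = 0.02896 hr

Final: 0.02896 hr


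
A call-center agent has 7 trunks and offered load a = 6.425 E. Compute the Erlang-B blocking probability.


B(c,a) = (a^c/c!) / Σ_{k=0}^{c} a^k/k!
a^7/7! = 89.677065
Σ terms (k=0..7): 1.00000 + 6.42500 + 20.64031 + 44.20467 + 71.00375 + 91.23982 + 97.70264 + 89.67707 = 421.893255
B = 89.677065/421.893255 = 0.212559

Final: 0.212559


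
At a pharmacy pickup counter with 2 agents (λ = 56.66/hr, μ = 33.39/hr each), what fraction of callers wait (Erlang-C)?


a = λ/μ = 1.6969; ρ = a/2 = 0.8485
P₀ = 0.081983 (from M/M/c formula)
C(c,a) = [a^c/(c!(1−ρ))]·P₀ = [2.87952/(2·0.1515)]·0.081983
= 9.50071·0.081983 = 0.778898

Final: 0.778898


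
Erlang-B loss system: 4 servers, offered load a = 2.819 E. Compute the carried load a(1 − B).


B(4,2.819) = 0.185861 (Erlang-B)
Carried load = a(1 − B) = 2.819·(1 − 0.185861) = 2.819·0.814139 = 2.2951 E

Final: 2.2951 Erlangs


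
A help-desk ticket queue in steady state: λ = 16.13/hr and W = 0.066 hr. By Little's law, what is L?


L = λW = 16.13·0.066 = 1.0646

Final: 1.0646


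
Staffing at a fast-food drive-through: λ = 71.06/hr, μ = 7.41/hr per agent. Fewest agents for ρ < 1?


Stability requires cμ > λ ⇔ c > λ/μ.
λ/μ = 71.06/7.41 = 9.5897
Minimum integer c = ⌊9.5897⌋ + 1 = 10
Check: 10·7.41 = 74.10 > 71.06, while 9·7.41 = 66.69 ≤ 71.06

Final: 10 servers


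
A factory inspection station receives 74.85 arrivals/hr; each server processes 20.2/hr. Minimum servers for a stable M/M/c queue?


Stability requires cμ > λ ⇔ c > λ/μ.
λ/μ = 74.85/20.2 = 3.7054
Minimum integer c = ⌊3.7054⌋ + 1 = 4
Check: 4·20.2 = 80.80 > 74.85, while 3·20.2 = 60.60 ≤ 74.85

Final: 4 servers


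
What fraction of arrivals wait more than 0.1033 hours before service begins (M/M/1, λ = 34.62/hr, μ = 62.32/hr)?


ρ = 34.62/62.32 = 0.5555
P(Wq > t) = ρ·e^{−(μ−λ)t} = 0.5555·e^{−2.8614}
= 0.5555·0.057188 = 0.031769

Final: 0.031769


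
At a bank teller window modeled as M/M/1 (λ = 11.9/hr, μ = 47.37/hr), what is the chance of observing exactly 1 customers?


ρ = 11.9/47.37 = 0.2512
P_n = (1−ρ)·ρ^n = (1 − 0.2512)·0.2512^1 = 0.7488·0.251214 = 0.188105

Final: 0.188105


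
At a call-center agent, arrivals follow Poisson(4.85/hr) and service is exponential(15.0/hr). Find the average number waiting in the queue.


ρ = 4.85/15.0 = 0.3233
Lq = ρ²/(1−ρ) = 0.1045/0.6767 = 0.1545

Final: 0.1545


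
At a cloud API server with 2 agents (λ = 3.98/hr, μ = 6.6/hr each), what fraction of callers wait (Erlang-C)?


a = λ/μ = 0.6030; ρ = a/2 = 0.3015
P₀ = 0.536671 (from M/M/c formula)
C(c,a) = [a^c/(c!(1−ρ))]·P₀ = [0.36365/(2·0.6985)]·0.536671
= 0.26031·0.536671 = 0.139701

Final: 0.139701


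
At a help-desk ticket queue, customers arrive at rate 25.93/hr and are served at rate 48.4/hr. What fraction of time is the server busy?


ρ = λ/μ = 25.93/48.4 = 0.5357

Final: 0.5357


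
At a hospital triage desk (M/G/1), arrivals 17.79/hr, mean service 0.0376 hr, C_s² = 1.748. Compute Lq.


ρ = λ·E[S] = 17.79·0.0376 = 0.6689
Lq = ρ²(1+C_s²)/(2(1−ρ)) = 0.4474·(1+1.748)/(2·0.3311)
= 0.4474·2.7480/0.6622 = 1.85678

Final: 1.85678


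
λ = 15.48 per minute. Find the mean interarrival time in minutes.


Mean interarrival time = 1/λ = 1/15.48 minute = 0.06460 minute
In minutes: 0.06460 × 1 = 0.06460 min

Final: 0.06460 min


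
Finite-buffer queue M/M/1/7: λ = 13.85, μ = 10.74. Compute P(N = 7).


ρ = λ/μ = 13.85/10.74 = 1.2896
P_K = (1−ρ)ρ^K/(1−ρ^(K+1)) = (-0.2896·5.930871)/(1 − 7.648283)
= -1.717412/-6.648283 = 0.258324

Final: 0.258324


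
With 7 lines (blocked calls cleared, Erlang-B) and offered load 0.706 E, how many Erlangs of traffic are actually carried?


B(7,0.706) = 0.000008562 (Erlang-B)
Carried load = a(1 − B) = 0.706·(1 − 0.000008562) = 0.706·0.999991 = 0.7060 E

Final: 0.7060 Erlangs


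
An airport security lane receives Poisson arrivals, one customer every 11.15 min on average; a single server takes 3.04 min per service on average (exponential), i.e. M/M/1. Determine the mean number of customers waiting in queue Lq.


λ = 60/11.15 = 5.3812 /hr
μ = 60/3.04 = 19.7368 /hr
ρ = λ/μ = 5.3812/19.7368 = 0.2726
Lq = ρ²/(1−ρ) = 0.07434/0.7274 = 0.1022

Final: 0.1022


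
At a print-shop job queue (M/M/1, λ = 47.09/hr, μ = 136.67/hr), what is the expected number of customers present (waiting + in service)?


ρ = λ/μ = 47.09/136.67 = 0.3446
L = ρ/(1−ρ) = 0.3446/(1 − 0.3446) = 0.3446/0.6554 = 0.5257

Final: 0.5257


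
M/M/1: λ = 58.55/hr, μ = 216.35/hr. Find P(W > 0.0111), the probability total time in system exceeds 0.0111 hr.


W ~ Exponential(μ−λ) for M/M/1.
μ − λ = 216.35 − 58.55 = 157.8000
P(W > t) = e^{−(μ−λ)t} = e^{−1.7516} = 0.173500

Final: 0.173500


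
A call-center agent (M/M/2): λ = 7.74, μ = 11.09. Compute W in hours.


a = 0.6979; ρ = 0.3490; P₀ = 0.482620
Lq = P₀·a^c·ρ/(c!(1−ρ)²) = 0.09677
Wq = Lq/λ = 0.09677/7.74 = 0.01250 hr
W = Wq + 1/μ = 0.01250 + 0.09017 = 0.10267 hr

Final: 0.10267 hr


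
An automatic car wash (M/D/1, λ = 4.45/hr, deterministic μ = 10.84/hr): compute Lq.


ρ = 4.45/10.84 = 0.4105
M/D/1: Lq = ρ²/(2(1−ρ)) = 0.1685/(2·0.5895) = 0.14294

Final: 0.14294


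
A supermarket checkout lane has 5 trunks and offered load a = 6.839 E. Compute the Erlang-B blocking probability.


B(c,a) = (a^c/c!) / Σ_{k=0}^{c} a^k/k!
a^5/5! = 124.675688
Σ terms (k=0..5): 1.00000 + 6.83900 + 23.38596 + 53.31219 + 91.15052 + 124.67569 = 300.363368
B = 124.675688/300.363368 = 0.415083

Final: 0.415083


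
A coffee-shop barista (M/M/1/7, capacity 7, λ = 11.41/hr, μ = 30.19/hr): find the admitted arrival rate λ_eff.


ρ = 0.3779; P_K = (1−ρ)ρ^7/(1−ρ^8) = 0.0006854
λ_eff = λ(1 − P_K) = 11.41·(1 − 0.0006854) = 11.41·0.999315 = 11.4022 /hr

Final: 11.4022 /hr


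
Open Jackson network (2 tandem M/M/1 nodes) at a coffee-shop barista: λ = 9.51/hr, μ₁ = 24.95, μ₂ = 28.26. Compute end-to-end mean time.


Each node sees arrival rate λ = 9.51/hr (tandem ⇒ throughput preserved).
W₁ = 1/(μ₁−λ) = 1/(24.95−9.51) = 0.06477 hr
W₂ = 1/(μ₂−λ) = 1/(28.26−9.51) = 0.05333 hr
W_total = W₁ + W₂ = 0.06477 + 0.05333 = 0.11810 hr

Final: 0.11810 hr


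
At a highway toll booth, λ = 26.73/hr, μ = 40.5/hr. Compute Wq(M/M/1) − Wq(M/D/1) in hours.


ρ = 26.73/40.5 = 0.6600
Wq(M/M/1) = ρ/(μ−λ) = 0.6600/13.77 = 0.04793 hr
Wq(M/D/1) = ρ/(2(μ−λ)) = 0.02397 hr
Savings = 0.04793 − 0.02397 = 0.02397 hr

Final: 0.02397 hr


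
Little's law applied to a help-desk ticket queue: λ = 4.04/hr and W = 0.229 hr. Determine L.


L = λW = 4.04·0.229 = 0.9252

Final: 0.9252


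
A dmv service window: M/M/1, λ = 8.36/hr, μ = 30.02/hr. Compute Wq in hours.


ρ = 8.36/30.02 = 0.2785
Wq = ρ/(μ−λ) = 0.2785/(30.02 − 8.36) = 0.2785/21.66 = 0.01286 hr

Final: 0.01286 hr


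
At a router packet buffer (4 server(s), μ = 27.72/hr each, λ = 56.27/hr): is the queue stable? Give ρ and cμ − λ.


Total capacity cμ = 4·27.72 = 110.88/hr
ρ = λ/(cμ) = 56.27/110.88 = 0.5075
Stable ⇔ ρ < 1: YES
Spare capacity = cμ − λ = 110.88 − 56.27 = 54.61/hr

Final: ρ = 0.5075; stable; margin = 54.61/hr


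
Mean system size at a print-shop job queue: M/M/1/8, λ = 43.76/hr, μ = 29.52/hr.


ρ = 43.76/29.52 = 1.4824
L = ρ[1 − (K+1)ρ^K + Kρ^(K+1)] / [(1−ρ)(1−ρ^(K+1))]
Numerator: 1.4824·(1 − 9·23.317806 + 8·34.565961) = 100.309185
Denominator: (-0.4824)·(-33.565961) = 16.191710
L = 100.309185/16.191710 = 6.1951

Final: 6.1951


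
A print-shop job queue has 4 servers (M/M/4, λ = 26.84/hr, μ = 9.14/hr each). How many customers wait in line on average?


a = λ/μ = 2.9365; ρ = a/4 = 0.7341
P₀ = 0.041455
Lq = P₀·a^c·ρ / (c!·(1−ρ)²) = 0.041455·74.36101·0.7341/(24·0.07068)
= 1.33403

Final: 1.33403


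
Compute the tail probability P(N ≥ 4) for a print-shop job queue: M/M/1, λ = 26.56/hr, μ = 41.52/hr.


ρ = 26.56/41.52 = 0.6397
P(N ≥ n) = ρ^n = 0.6397^4 = 0.167449

Final: 0.167449


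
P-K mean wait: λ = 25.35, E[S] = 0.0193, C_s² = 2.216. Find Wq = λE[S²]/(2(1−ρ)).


ρ = λ·E[S] = 25.35·0.0193 = 0.4893
E[S²] = E[S]²(1+C_s²) = 0.0193²·(1+2.216) = 0.001198
Wq = λ·E[S²]/(2(1−ρ)) = 25.35·0.001198/(2·0.5107) = 0.02973 hr

Final: 0.02973 hr


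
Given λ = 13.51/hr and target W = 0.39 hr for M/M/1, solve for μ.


W = 1/(μ−λ) ⇒ μ − λ = 1/W = 1/0.39 = 2.5641
μ = λ + 1/W = 13.51 + 2.5641 = 16.0741 per hr

Final: 16.0741 /hr


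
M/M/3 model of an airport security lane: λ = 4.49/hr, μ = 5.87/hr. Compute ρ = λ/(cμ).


ρ = λ/(cμ) = 4.49/(3·5.87) = 4.49/17.61 = 0.2550

Final: 0.2550


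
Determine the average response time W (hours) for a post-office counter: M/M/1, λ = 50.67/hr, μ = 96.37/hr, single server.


W = 1/(μ−λ) = 1/(96.37 − 50.67) = 1/45.70 = 0.02188 hr

Final: 0.02188 hr


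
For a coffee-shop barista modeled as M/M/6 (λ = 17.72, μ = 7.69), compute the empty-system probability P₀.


a = λ/μ = 17.72/7.69 = 2.3043; ρ = a/c = 0.3840
Σ_{k=0}^{5} a^k/k! (terms k=0..5) = 1.00000 + 2.30429 + 2.65488 + 2.03920 + 1.17473 + 0.54138 = 9.71449
Tail: a^6/(6!(1−ρ)) = 149.70085/(720·0.6160) = 0.33756
P₀ = 1/(9.71449 + 0.33756) = 1/10.05205 = 0.099482

Final: 0.099482


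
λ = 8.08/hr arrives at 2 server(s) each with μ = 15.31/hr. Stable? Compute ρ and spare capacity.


Total capacity cμ = 2·15.31 = 30.62/hr
ρ = λ/(cμ) = 8.08/30.62 = 0.2639
Stable ⇔ ρ < 1: YES
Spare capacity = cμ − λ = 30.62 − 8.08 = 22.54/hr

Final: ρ = 0.2639; stable; margin = 22.54/hr


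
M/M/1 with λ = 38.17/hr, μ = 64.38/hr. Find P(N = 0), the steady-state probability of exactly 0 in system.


ρ = 38.17/64.38 = 0.5929
P_n = (1−ρ)·ρ^n = (1 − 0.5929)·0.5929^0 = 0.4071·1.000000 = 0.407114

Final: 0.407114


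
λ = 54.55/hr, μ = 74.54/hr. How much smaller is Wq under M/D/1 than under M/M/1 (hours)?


ρ = 54.55/74.54 = 0.7318
Wq(M/M/1) = ρ/(μ−λ) = 0.7318/19.99 = 0.03661 hr
Wq(M/D/1) = ρ/(2(μ−λ)) = 0.01830 hr
Savings = 0.03661 − 0.01830 = 0.01830 hr

Final: 0.01830 hr


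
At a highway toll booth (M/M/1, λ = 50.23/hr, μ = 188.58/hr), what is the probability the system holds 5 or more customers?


ρ = 50.23/188.58 = 0.2664
P(N ≥ n) = ρ^n = 0.2664^5 = 0.001341

Final: 0.001341


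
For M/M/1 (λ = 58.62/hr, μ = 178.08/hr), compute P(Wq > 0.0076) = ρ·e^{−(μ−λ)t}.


ρ = 58.62/178.08 = 0.3292
P(Wq > t) = ρ·e^{−(μ−λ)t} = 0.3292·e^{−0.9079}
= 0.3292·0.403372 = 0.132781

Final: 0.132781


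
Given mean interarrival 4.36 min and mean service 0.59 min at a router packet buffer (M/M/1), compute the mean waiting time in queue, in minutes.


λ = 60/4.36 = 13.7615 /hr
μ = 60/0.59 = 101.6949 /hr
ρ = λ/μ = 13.7615/101.6949 = 0.1353
Wq = ρ/(μ−λ) = 0.1353/(101.6949−13.7615) = 0.001539 hr
In minutes: 0.001539·60 = 0.09233 min

Final: 0.09233 min


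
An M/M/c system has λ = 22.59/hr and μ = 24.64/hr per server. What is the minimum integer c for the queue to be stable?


Stability requires cμ > λ ⇔ c > λ/μ.
λ/μ = 22.59/24.64 = 0.9168
Minimum integer c = ⌊0.9168⌋ + 1 = 1
Check: 1·24.64 = 24.64 > 22.59, while 0·24.64 = 0.00 ≤ 22.59

Final: 1 servers


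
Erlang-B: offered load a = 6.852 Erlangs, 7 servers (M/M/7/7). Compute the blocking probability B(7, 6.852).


B(c,a) = (a^c/c!) / Σ_{k=0}^{c} a^k/k!
a^7/7! = 140.698978
Σ terms (k=0..7): 1.00000 + 6.85200 + 23.47495 + 53.61679 + 91.84556 + 125.86516 + 143.73801 + 140.69898 = 587.091451
B = 140.698978/587.091451 = 0.239654

Final: 0.239654


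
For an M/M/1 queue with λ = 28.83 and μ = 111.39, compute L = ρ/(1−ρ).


ρ = λ/μ = 28.83/111.39 = 0.2588
L = ρ/(1−ρ) = 0.2588/(1 − 0.2588) = 0.2588/0.7412 = 0.3492

Final: 0.3492


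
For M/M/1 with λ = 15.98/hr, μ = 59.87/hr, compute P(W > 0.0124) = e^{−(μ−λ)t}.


W ~ Exponential(μ−λ) for M/M/1.
μ − λ = 59.87 − 15.98 = 43.8900
P(W > t) = e^{−(μ−λ)t} = e^{−0.5442} = 0.580285

Final: 0.580285


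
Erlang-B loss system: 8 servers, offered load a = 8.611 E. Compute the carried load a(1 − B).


B(8,8.611) = 0.268797 (Erlang-B)
Carried load = a(1 − B) = 8.611·(1 − 0.268797) = 8.611·0.731203 = 6.2964 E

Final: 6.2964 Erlangs


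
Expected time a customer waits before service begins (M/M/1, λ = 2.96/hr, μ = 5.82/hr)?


ρ = 2.96/5.82 = 0.5086
Wq = ρ/(μ−λ) = 0.5086/(5.82 − 2.96) = 0.5086/2.86 = 0.1778 hr

Final: 0.1778 hr


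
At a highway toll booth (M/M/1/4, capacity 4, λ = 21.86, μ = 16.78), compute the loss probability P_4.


ρ = λ/μ = 21.86/16.78 = 1.3027
P_K = (1−ρ)ρ^K/(1−ρ^(K+1)) = (-0.3027·2.880267)/(1 − 3.752243)
= -0.871976/-2.752243 = 0.316824

Final: 0.316824


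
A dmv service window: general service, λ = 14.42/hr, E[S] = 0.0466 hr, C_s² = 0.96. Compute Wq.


ρ = λ·E[S] = 14.42·0.0466 = 0.6720
E[S²] = E[S]²(1+C_s²) = 0.0466²·(1+0.96) = 0.004256
Wq = λ·E[S²]/(2(1−ρ)) = 14.42·0.004256/(2·0.3280) = 0.09355 hr

Final: 0.09355 hr


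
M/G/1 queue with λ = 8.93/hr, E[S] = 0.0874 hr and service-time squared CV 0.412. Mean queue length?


ρ = λ·E[S] = 8.93·0.0874 = 0.7805
Lq = ρ²(1+C_s²)/(2(1−ρ)) = 0.6092·(1+0.412)/(2·0.2195)
= 0.6092·1.4120/0.4390 = 1.95912

Final: 1.95912


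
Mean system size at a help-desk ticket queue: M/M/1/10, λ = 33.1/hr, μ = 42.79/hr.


ρ = 33.1/42.79 = 0.7735
L = ρ[1 − (K+1)ρ^K + Kρ^(K+1)] / [(1−ρ)(1−ρ^(K+1))]
Numerator: 0.7735·(1 − 11·0.076711 + 10·0.059339) = 0.579829
Denominator: (0.2265)·(0.940661) = 0.213017
L = 0.579829/0.213017 = 2.7220

Final: 2.7220


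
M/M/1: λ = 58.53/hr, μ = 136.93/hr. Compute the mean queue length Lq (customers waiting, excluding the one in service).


ρ = 58.53/136.93 = 0.4274
Lq = ρ²/(1−ρ) = 0.1827/0.5726 = 0.3191

Final: 0.3191


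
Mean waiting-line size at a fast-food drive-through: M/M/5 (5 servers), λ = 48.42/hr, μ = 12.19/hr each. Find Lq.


a = λ/μ = 3.9721; ρ = a/5 = 0.7944
P₀ = 0.013557
Lq = P₀·a^c·ρ / (c!·(1−ρ)²) = 0.013557·988.79303·0.7944/(120·0.04226)
= 2.09990

Final: 2.09990


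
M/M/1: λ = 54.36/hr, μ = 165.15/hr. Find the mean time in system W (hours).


W = 1/(μ−λ) = 1/(165.15 − 54.36) = 1/110.79 = 0.009026 hr

Final: 0.009026 hr


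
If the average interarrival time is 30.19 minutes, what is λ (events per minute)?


λ = 1/(interarrival time) in consistent units.
1 minute = 1 min, so λ = 1/30.19 = 0.03312 per minute

Final: 0.03312 /min


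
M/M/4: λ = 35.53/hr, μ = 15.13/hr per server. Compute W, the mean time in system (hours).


a = 2.3483; ρ = 0.5871; P₀ = 0.088241
Lq = P₀·a^c·ρ/(c!(1−ρ)²) = 0.38499
Wq = Lq/λ = 0.38499/35.53 = 0.01084 hr
W = Wq + 1/μ = 0.01084 + 0.06609 = 0.07693 hr

Final: 0.07693 hr


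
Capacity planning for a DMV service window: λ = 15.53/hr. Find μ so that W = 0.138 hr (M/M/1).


W = 1/(μ−λ) ⇒ μ − λ = 1/W = 1/0.138 = 7.2464
μ = λ + 1/W = 15.53 + 7.2464 = 22.7764 per hr

Final: 22.7764 /hr


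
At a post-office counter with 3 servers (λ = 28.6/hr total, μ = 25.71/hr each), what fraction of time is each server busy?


ρ = λ/(cμ) = 28.6/(3·25.71) = 28.6/77.13 = 0.3708

Final: 0.3708


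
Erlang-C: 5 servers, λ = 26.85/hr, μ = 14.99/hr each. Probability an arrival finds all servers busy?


a = λ/μ = 1.7912; ρ = a/5 = 0.3582
P₀ = 0.166071 (from M/M/c formula)
C(c,a) = [a^c/(c!(1−ρ))]·P₀ = [18.43798/(120·0.6418)]·0.166071
= 0.23942·0.166071 = 0.039761

Final: 0.039761


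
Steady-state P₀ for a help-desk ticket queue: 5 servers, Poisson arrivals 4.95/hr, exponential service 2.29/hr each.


a = λ/μ = 4.95/2.29 = 2.1616; ρ = a/c = 0.4323
Σ_{k=0}^{4} a^k/k! (terms k=0..4) = 1.00000 + 2.16157 + 2.33620 + 1.68329 + 0.90964 = 8.09069
Tail: a^5/(5!(1−ρ)) = 47.18985/(120·0.5677) = 0.69272
P₀ = 1/(8.09069 + 0.69272) = 1/8.78341 = 0.113851

Final: 0.113851


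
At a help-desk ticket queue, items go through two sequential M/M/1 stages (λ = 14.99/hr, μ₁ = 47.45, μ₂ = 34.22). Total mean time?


Each node sees arrival rate λ = 14.99/hr (tandem ⇒ throughput preserved).
W₁ = 1/(μ₁−λ) = 1/(47.45−14.99) = 0.03081 hr
W₂ = 1/(μ₂−λ) = 1/(34.22−14.99) = 0.05200 hr
W_total = W₁ + W₂ = 0.03081 + 0.05200 = 0.08281 hr

Final: 0.08281 hr


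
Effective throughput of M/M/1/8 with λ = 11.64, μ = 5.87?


ρ = 1.9830; P_K = (1−ρ)ρ^8/(1−ρ^9) = 0.496752
λ_eff = λ(1 − P_K) = 11.64·(1 − 0.496752) = 11.64·0.503248 = 5.8578 /hr

Final: 5.8578 /hr


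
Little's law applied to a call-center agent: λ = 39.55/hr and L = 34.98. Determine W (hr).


W = L/λ = 34.98/39.55 = 0.8845 hr

Final: 0.8845 hr


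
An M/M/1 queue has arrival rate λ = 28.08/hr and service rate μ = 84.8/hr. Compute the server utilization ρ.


ρ = λ/μ = 28.08/84.8 = 0.3311

Final: 0.3311


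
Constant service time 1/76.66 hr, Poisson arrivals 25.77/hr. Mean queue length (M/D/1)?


ρ = 25.77/76.66 = 0.3362
M/D/1: Lq = ρ²/(2(1−ρ)) = 0.1130/(2·0.6638) = 0.08511

Final: 0.08511


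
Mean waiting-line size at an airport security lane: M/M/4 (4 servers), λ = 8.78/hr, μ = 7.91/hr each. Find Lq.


a = λ/μ = 1.1100; ρ = a/4 = 0.2775
P₀ = 0.328785
Lq = P₀·a^c·ρ / (c!·(1−ρ)²) = 0.328785·1.51800·0.2775/(24·0.52201)
= 0.01105

Final: 0.01105


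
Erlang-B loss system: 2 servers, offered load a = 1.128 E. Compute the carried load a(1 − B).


B(2,1.128) = 0.230155 (Erlang-B)
Carried load = a(1 − B) = 1.128·(1 − 0.230155) = 1.128·0.769845 = 0.8684 E

Final: 0.8684 Erlangs


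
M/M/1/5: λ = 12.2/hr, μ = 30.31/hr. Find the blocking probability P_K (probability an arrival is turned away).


ρ = λ/μ = 12.2/30.31 = 0.4025
P_K = (1−ρ)ρ^K/(1−ρ^(K+1)) = (0.5975·0.010565)/(1 − 0.004252)
= 0.006313/0.995748 = 0.006339

Final: 0.006339


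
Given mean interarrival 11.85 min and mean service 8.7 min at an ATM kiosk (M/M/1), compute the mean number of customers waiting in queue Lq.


λ = 60/11.85 = 5.0633 /hr
μ = 60/8.7 = 6.8966 /hr
ρ = λ/μ = 5.0633/6.8966 = 0.7342
Lq = ρ²/(1−ρ) = 0.5390/0.2658 = 2.0277

Final: 2.0277


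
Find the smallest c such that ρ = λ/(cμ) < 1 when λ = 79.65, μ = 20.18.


Stability requires cμ > λ ⇔ c > λ/μ.
λ/μ = 79.65/20.18 = 3.9470
Minimum integer c = ⌊3.9470⌋ + 1 = 4
Check: 4·20.18 = 80.72 > 79.65, while 3·20.18 = 60.54 ≤ 79.65

Final: 4 servers
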